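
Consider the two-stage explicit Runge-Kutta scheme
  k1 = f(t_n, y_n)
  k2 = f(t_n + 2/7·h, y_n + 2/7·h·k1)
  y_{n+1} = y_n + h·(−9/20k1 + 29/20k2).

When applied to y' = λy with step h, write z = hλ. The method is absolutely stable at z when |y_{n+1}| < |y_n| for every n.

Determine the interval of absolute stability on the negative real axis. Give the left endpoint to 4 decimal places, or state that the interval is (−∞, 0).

Set f=λy, z=hλ:
  k1=λy_n ⇒ h·k1=z·y_n;  k2=λ(1+2/7z)y_n ⇒ h·k2=z(1+2/7z)y_n
  y_{n+1}/y_n = 1 − 9/20z + 29/20z(1+2/7z) = 1 + z + 29/70z²
  Hence R(z) = 1 + z + 29/70z².

Boundary: |R(x)|=1, x<0.
x=-0.55: |R|=0.5753
R=1: x+29/70x²=0 ⇒ x=−70/29=-2.4138; min R=1−1/(4·29/70)=0.3966>−1
Confirm numerically:
  x=-1.660: |R|=0.48161 <1
  x=-1.539: |R|=0.44224 <1
  x=-1.309: |R|=0.40087 <1
  x=-1.307: |R|=0.40070 <1
  x=-2.689: |R|=1.30658 >1
  x=-2.521: |R|=1.11197 >1
So |R|<1 on (-2.4138, 0).

z∈(-2.4138,0).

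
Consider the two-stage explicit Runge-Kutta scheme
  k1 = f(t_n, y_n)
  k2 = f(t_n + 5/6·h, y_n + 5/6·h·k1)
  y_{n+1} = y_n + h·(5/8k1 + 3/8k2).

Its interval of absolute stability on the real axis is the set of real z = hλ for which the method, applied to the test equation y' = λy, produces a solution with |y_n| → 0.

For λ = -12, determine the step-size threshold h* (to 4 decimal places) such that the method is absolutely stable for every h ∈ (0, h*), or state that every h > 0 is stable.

(-3.2000,0); λ=-12 ⇒ h* = (16/5)/12 = 0.2667.

On y'=λy, z=hλ:
  k1=λy_n ⇒ h·k1=z·y_n;  k2=λ(1+5/6z)y_n ⇒ h·k2=z(1+5/6z)y_n
  y_{n+1}/y_n = 1 + 5/8z + 3/8z(1+5/6z) = 1 + z + 5/16z²
  so R(z) = 1 + z + 5/16z².

Boundary: |R(x)|=1, x<0.
x=-1.64: |R|=0.2005
R=1: x+5/16x²=0 ⇒ x=−16/5=-3.2000; min R=1−1/(4·5/16)=0.2000>−1
Confirm numerically:
  x=-2.951: |R|=0.77038 <1
  x=-2.353: |R|=0.37719 <1
  x=-2.210: |R|=0.31628 <1
  x=-3.518: |R|=1.34960 >1
  x=-3.481: |R|=1.30568 >1
  x=-3.256: |R|=1.05698 >1
Stable set (-3.2000, 0).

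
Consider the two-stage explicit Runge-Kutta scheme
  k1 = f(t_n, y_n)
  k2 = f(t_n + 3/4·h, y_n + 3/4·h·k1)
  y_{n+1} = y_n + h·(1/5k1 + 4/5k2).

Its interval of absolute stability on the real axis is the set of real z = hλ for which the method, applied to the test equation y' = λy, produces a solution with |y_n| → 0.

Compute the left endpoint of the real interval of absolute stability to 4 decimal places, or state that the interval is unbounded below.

z* = -1.6667.

On y'=λy, z=hλ:
  k1=λy_n ⇒ h·k1=z·y_n;  k2=λ(1+3/4z)y_n ⇒ h·k2=z(1+3/4z)y_n
  y_{n+1}/y_n = 1 + 1/5z + 4/5z(1+3/4z) = 1 + z + 3/5z²
  Hence R(z) = 1 + z + 3/5z².

Boundary: |R(x)|=1, x<0.
x=-1.51: |R|=0.8581
R=1: x+3/5x²=0 ⇒ x=−5/3=-1.6667; min R=1−1/(4·3/5)=0.5833>−1
Confirm numerically:
  x=-1.521: |R|=0.86706 <1
  x=-1.179: |R|=0.65502 <1
  x=-0.769: |R|=0.58582 <1
  x=-0.740: |R|=0.58856 <1
  x=-2.201: |R|=1.70564 >1
  x=-2.043: |R|=1.46131 >1
So |R|<1 on (-1.6667, 0).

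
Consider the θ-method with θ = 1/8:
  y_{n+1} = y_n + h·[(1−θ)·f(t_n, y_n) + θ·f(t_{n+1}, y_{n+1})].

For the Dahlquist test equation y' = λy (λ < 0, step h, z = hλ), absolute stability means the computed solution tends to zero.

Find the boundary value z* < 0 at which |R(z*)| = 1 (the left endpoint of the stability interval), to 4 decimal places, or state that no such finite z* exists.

Test eqn y'=λy, z=hλ:
  y_{n+1} = y_n + z·[7/8·y_n + 1/8·y_{n+1}] ⇒ (1 − 1/8z)y_{n+1} = (1 + 7/8z)y_n
  Hence R(z) = (1 + 7/8z)/(1 − 1/8z).

Boundary: |R(x)|=1, x<0.
x=-0.54: |R|=0.4941
R=−1: 1+7/8x = −1+1/8x ⇒ -3/4x=2 ⇒ x=2/(-3/4)=-2.6667
Confirm numerically:
  x=-2.331: |R|=0.80505 <1
  x=-2.231: |R|=0.74450 <1
  x=-1.083: |R|=0.04613 <1
  x=-3.250: |R|=1.31111 >1
  x=-3.016: |R|=1.19027 >1
So |R|<1 on (-2.6667, 0).

left endpoint -2.6667.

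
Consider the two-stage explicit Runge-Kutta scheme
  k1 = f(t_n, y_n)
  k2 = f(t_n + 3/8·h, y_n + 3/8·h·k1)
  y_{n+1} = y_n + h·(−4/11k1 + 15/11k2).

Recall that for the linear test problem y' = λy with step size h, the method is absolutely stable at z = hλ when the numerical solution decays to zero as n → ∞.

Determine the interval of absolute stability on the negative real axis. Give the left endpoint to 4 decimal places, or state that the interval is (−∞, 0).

With y'=λy (z=hλ):
  k1=λy_n ⇒ h·k1=z·y_n;  k2=λ(1+3/8z)y_n ⇒ h·k2=z(1+3/8z)y_n
  y_{n+1}/y_n = 1 − 4/11z + 15/11z(1+3/8z) = 1 + z + 45/88z²
  Hence R(z) = 1 + z + 45/88z².

Find x<0 with |R(x)|<1.
x=-0.37: |R|=0.7000
R=1: x+45/88x²=0 ⇒ x=−88/45=-1.9556; min R=1−1/(4·45/88)=0.5111>−1
Confirm numerically:
  x=-1.935: |R|=0.97966 <1
  x=-1.849: |R|=0.89925 <1
  x=-1.772: |R|=0.83367 <1
  x=-1.709: |R|=0.78453 <1
  x=-2.478: |R|=1.66202 >1
  x=-2.048: |R|=1.09681 >1
So |R|<1 on (-1.9556, 0).

(-1.9556, 0).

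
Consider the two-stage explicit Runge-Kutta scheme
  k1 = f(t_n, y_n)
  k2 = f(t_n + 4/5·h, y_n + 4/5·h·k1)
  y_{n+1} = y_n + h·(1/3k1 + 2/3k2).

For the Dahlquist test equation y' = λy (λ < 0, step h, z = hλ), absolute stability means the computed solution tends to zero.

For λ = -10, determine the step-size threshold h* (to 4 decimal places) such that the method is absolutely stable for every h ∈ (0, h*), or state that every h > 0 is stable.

On y'=λy, z=hλ:
  k1=λy_n ⇒ h·k1=z·y_n;  k2=λ(1+4/5z)y_n ⇒ h·k2=z(1+4/5z)y_n
  y_{n+1}/y_n = 1 + 1/3z + 2/3z(1+4/5z) = 1 + z + 8/15z²
  R(z) = 1 + z + 8/15z².

Find x<0 with |R(x)|<1.
x=-0.9: |R|=0.5320
R=1: x+8/15x²=0 ⇒ x=−15/8=-1.8750; min R=1−1/(4·8/15)=0.5312>−1
Confirm numerically:
  x=-1.822: |R|=0.94850 <1
  x=-1.332: |R|=0.61425 <1
  x=-1.115: |R|=0.54805 <1
  x=-0.839: |R|=0.53642 <1
  x=-2.381: |R|=1.64255 >1
  x=-2.194: |R|=1.37327 >1
Interval (-1.8750, 0).

(-1.8750,0); λ=-10 ⇒ h* = (15/8)/10 = 0.1875.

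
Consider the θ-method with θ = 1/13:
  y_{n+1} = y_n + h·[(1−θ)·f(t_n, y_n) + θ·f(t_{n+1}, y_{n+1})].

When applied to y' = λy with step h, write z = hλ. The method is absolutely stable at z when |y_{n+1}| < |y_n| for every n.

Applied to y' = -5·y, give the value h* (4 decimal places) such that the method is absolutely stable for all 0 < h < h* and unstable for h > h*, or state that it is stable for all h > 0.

(-2.3636,0); λ=-5 ⇒ h* = (26/11)/5 = 0.4727.

With y'=λy (z=hλ):
  y_{n+1} = y_n + z·[12/13·y_n + 1/13·y_{n+1}] ⇒ (1 − 1/13z)y_{n+1} = (1 + 12/13z)y_n
  Hence R(z) = (1 + 12/13z)/(1 − 1/13z).

Need |R(x)|<1, x<0.
x=-1.65: |R|=0.4642
R=−1: 1+12/13x = −1+1/13x ⇒ -11/13x=2 ⇒ x=2/(-11/13)=-2.3636
Confirm numerically:
  x=-2.217: |R|=0.89400 <1
  x=-2.041: |R|=0.76404 <1
  x=-1.574: |R|=0.40401 <1
  x=-1.182: |R|=0.08349 <1
  x=-2.882: |R|=1.35902 >1
  x=-2.403: |R|=1.02811 >1
Interval (-2.3636, 0).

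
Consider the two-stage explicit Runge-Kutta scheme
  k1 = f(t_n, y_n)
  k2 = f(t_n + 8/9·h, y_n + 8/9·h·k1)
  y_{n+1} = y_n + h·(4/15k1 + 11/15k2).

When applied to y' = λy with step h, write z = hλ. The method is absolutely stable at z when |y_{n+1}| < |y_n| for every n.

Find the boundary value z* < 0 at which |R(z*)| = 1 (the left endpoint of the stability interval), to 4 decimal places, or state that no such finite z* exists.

left endpoint -1.5341.

With y'=λy (z=hλ):
  k1=λy_n ⇒ h·k1=z·y_n;  k2=λ(1+8/9z)y_n ⇒ h·k2=z(1+8/9z)y_n
  y_{n+1}/y_n = 1 + 4/15z + 11/15z(1+8/9z) = 1 + z + 88/135z²
  ⇒ R(z) = 1 + z + 88/135z².

Boundary: |R(x)|=1, x<0.
x=-0.41: |R|=0.6996
R=1: x+88/135x²=0 ⇒ x=−135/88=-1.5341; min R=1−1/(4·88/135)=0.6165>−1
Confirm numerically:
  x=-1.343: |R|=0.83271 <1
  x=-1.037: |R|=0.66398 <1
  x=-0.617: |R|=0.63115 <1
  x=-1.978: |R|=1.57236 >1
  x=-1.858: |R|=1.39230 >1
Stable set (-1.5341, 0).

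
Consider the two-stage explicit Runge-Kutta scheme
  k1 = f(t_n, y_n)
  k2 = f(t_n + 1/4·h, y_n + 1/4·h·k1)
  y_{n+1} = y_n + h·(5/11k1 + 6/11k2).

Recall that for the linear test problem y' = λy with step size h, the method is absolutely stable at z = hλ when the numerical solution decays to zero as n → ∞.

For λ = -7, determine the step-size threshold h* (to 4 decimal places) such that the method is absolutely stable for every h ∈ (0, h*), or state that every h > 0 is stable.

Test eqn y'=λy, z=hλ:
  k1=λy_n ⇒ h·k1=z·y_n;  k2=λ(1+1/4z)y_n ⇒ h·k2=z(1+1/4z)y_n
  y_{n+1}/y_n = 1 + 5/11z + 6/11z(1+1/4z) = 1 + z + 3/22z²
  ⇒ R(z) = 1 + z + 3/22z².

Boundary: |R(x)|=1, x<0.
x=-1.24: |R|=0.0303
R=1: x+3/22x²=0 ⇒ x=−22/3=-7.3333; min R=1−1/(4·3/22)=-0.8333>−1
Confirm numerically:
  x=-6.185: |R|=0.03149 <1
  x=-5.626: |R|=0.30984 <1
  x=-5.564: |R|=0.34244 <1
  x=-7.888: |R|=1.59662 >1
  x=-7.862: |R|=1.56678 >1
Interval (-7.3333, 0).

(-7.3333,0); λ=-7 ⇒ h* = (22/3)/7 = 1.0476.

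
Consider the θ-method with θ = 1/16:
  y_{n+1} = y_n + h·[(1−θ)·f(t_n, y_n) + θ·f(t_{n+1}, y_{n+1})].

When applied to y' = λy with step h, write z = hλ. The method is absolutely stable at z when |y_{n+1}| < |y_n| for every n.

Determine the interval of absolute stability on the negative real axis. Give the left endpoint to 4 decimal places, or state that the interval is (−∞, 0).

z∈(-2.2857,0).

Set f=λy, z=hλ:
  y_{n+1} = y_n + z·[15/16·y_n + 1/16·y_{n+1}] ⇒ (1 − 1/16z)y_{n+1} = (1 + 15/16z)y_n
  so R(z) = (1 + 15/16z)/(1 − 1/16z).

Find x<0 with |R(x)|<1.
x=-1.57: |R|=0.4297
R=−1: 1+15/16x = −1+1/16x ⇒ -7/8x=2 ⇒ x=2/(-7/8)=-2.2857
Confirm numerically:
  x=-2.101: |R|=0.85713 <1
  x=-1.722: |R|=0.55468 <1
  x=-1.616: |R|=0.46776 <1
  x=-2.561: |R|=1.20764 >1
  x=-2.350: |R|=1.04905 >1
So |R|<1 on (-2.2857, 0).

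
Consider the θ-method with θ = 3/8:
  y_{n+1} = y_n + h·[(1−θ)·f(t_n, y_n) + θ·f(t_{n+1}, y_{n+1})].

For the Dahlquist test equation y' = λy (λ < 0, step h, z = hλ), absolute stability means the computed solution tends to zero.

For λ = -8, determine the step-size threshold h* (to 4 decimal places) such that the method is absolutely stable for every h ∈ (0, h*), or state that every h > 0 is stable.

On y'=λy, z=hλ:
  y_{n+1} = y_n + z·[5/8·y_n + 3/8·y_{n+1}] ⇒ (1 − 3/8z)y_{n+1} = (1 + 5/8z)y_n
  R(z) = (1 + 5/8z)/(1 − 3/8z).

Boundary: |R(x)|=1, x<0.
x=-0.57: |R|=0.5304
R=−1: 1+5/8x = −1+3/8x ⇒ -1/4x=2 ⇒ x=2/(-1/4)=-8.0000
Confirm numerically:
  x=-6.575: |R|=0.89720 <1
  x=-4.978: |R|=0.73646 <1
  x=-4.547: |R|=0.68088 <1
  x=-8.558: |R|=1.03314 >1
  x=-8.556: |R|=1.03303 >1
  x=-8.109: |R|=1.00674 >1
So |R|<1 on (-8.0000, 0).

(-8.0000,0); λ=-8 ⇒ h* = (8)/8 = 1.0000.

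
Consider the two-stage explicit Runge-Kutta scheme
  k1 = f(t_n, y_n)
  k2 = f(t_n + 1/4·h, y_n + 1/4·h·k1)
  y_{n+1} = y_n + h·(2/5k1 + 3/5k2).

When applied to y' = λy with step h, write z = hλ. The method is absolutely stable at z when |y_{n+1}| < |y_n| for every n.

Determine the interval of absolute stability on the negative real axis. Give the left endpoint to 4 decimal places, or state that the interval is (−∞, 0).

Set f=λy, z=hλ:
  k1=λy_n ⇒ h·k1=z·y_n;  k2=λ(1+1/4z)y_n ⇒ h·k2=z(1+1/4z)y_n
  y_{n+1}/y_n = 1 + 2/5z + 3/5z(1+1/4z) = 1 + z + 3/20z²
  Hence R(z) = 1 + z + 3/20z².

Find x<0 with |R(x)|<1.
x=-1.05: |R|=0.1154
R=1: x+3/20x²=0 ⇒ x=−20/3=-6.6667; min R=1−1/(4·3/20)=-0.6667>−1
Confirm numerically:
  x=-5.227: |R|=0.12877 <1
  x=-3.388: |R|=0.66622 <1
  x=-3.337: |R|=0.66666 <1
  x=-3.311: |R|=0.66659 <1
  x=-7.006: |R|=1.35661 >1
  x=-6.843: |R|=1.18100 >1
Interval (-6.6667, 0).

(-6.6667, 0).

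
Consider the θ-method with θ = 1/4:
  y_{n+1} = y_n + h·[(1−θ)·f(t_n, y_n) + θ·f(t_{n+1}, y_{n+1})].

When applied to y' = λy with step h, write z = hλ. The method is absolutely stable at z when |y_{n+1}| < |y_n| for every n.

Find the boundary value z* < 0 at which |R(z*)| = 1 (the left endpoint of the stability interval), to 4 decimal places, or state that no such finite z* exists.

left endpoint -4.0000.

Test eqn y'=λy, z=hλ:
  y_{n+1} = y_n + z·[3/4·y_n + 1/4·y_{n+1}] ⇒ (1 − 1/4z)y_{n+1} = (1 + 3/4z)y_n
  so R(z) = (1 + 3/4z)/(1 − 1/4z).

Need |R(x)|<1, x<0.
x=-1.44: |R|=0.0588
R=−1: 1+3/4x = −1+1/4x ⇒ -1/2x=2 ⇒ x=2/(-1/2)=-4.0000
Confirm numerically:
  x=-2.928: |R|=0.69053 <1
  x=-2.765: |R|=0.63489 <1
  x=-1.668: |R|=0.17713 <1
  x=-1.634: |R|=0.16010 <1
  x=-4.497: |R|=1.11698 >1
  x=-4.349: |R|=1.08360 >1
  x=-4.315: |R|=1.07577 >1
Interval (-4.0000, 0).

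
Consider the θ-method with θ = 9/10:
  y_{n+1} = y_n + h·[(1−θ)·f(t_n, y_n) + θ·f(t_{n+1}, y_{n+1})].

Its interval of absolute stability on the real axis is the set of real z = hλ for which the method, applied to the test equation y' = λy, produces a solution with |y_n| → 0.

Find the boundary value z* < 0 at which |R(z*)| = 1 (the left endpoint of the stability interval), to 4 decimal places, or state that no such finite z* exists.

Set f=λy, z=hλ:
  y_{n+1} = y_n + z·[1/10·y_n + 9/10·y_{n+1}] ⇒ (1 − 9/10z)y_{n+1} = (1 + 1/10z)y_n
  so R(z) = (1 + 1/10z)/(1 − 9/10z).

Boundary: |R(x)|=1, x<0.
x=-1.2: |R|=0.4231
x=-2: |R|=0.2857
x=-10: |R|=0.0000
x=-100: |R|=0.0989
θ=9/10≥1/2 ⇒ |1+1/10x|<|1−9/10x| ∀x<0 ⇒ interval (−∞,0).

(−∞, 0) — no finite endpoint.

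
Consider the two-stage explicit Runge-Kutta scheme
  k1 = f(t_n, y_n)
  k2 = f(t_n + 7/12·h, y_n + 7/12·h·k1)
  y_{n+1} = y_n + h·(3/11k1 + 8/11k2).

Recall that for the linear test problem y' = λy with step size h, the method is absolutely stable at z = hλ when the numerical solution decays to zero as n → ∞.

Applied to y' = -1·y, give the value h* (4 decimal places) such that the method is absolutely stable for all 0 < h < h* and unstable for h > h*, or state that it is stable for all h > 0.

On y'=λy, z=hλ:
  k1=λy_n ⇒ h·k1=z·y_n;  k2=λ(1+7/12z)y_n ⇒ h·k2=z(1+7/12z)y_n
  y_{n+1}/y_n = 1 + 3/11z + 8/11z(1+7/12z) = 1 + z + 14/33z²
  ⇒ R(z) = 1 + z + 14/33z².

Need |R(x)|<1, x<0.
x=-0.36: |R|=0.6950
R=1: x+14/33x²=0 ⇒ x=−33/14=-2.3571; min R=1−1/(4·14/33)=0.4107>−1
Confirm numerically:
  x=-1.519: |R|=0.45988 <1
  x=-1.220: |R|=0.41144 <1
  x=-1.171: |R|=0.41074 <1
  x=-2.531: |R|=1.18668 >1
  x=-2.525: |R|=1.17981 >1
So |R|<1 on (-2.3571, 0).

(-2.3571,0); λ=-1 ⇒ h* = (33/14)/1 = 2.3571.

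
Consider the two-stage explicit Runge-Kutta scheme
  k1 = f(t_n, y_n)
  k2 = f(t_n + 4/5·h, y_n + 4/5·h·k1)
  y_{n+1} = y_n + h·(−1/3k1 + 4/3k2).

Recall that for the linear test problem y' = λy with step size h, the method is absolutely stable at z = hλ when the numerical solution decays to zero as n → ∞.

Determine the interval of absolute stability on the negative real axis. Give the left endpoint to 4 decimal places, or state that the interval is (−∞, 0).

Set f=λy, z=hλ:
  k1=λy_n ⇒ h·k1=z·y_n;  k2=λ(1+4/5z)y_n ⇒ h·k2=z(1+4/5z)y_n
  y_{n+1}/y_n = 1 − 1/3z + 4/3z(1+4/5z) = 1 + z + 16/15z²
  ⇒ R(z) = 1 + z + 16/15z².

Solve |R(x)|<1 on ℝ⁻.
x=-1.78: |R|=2.5996
R=1: x+16/15x²=0 ⇒ x=−15/16=-0.9375; min R=1−1/(4·16/15)=0.7656>−1
Confirm numerically:
  x=-0.881: |R|=0.94691 <1
  x=-0.801: |R|=0.88337 <1
  x=-0.477: |R|=0.76570 <1
  x=-0.381: |R|=0.77384 <1
  x=-1.458: |R|=1.80948 >1
  x=-1.383: |R|=1.65720 >1
  x=-1.347: |R|=1.58837 >1
Interval (-0.9375, 0).

(-0.9375, 0).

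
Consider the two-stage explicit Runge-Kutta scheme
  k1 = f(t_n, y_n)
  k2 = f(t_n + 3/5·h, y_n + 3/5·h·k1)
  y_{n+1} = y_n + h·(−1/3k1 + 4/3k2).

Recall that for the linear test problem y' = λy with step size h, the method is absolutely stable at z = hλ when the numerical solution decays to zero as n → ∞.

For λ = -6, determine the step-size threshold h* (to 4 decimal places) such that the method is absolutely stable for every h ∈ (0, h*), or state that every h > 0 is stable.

(-1.2500,0); λ=-6 ⇒ h* = (5/4)/6 = 0.2083.

Test eqn y'=λy, z=hλ:
  k1=λy_n ⇒ h·k1=z·y_n;  k2=λ(1+3/5z)y_n ⇒ h·k2=z(1+3/5z)y_n
  y_{n+1}/y_n = 1 − 1/3z + 4/3z(1+3/5z) = 1 + z + 4/5z²
  R(z) = 1 + z + 4/5z².

Boundary: |R(x)|=1, x<0.
x=-0.43: |R|=0.7179
R=1: x+4/5x²=0 ⇒ x=−5/4=-1.2500; min R=1−1/(4·4/5)=0.6875>−1
Confirm numerically:
  x=-1.167: |R|=0.92251 <1
  x=-1.152: |R|=0.90968 <1
  x=-1.147: |R|=0.90549 <1
  x=-1.024: |R|=0.81486 <1
  x=-1.382: |R|=1.14594 >1
  x=-1.286: |R|=1.03704 >1
Stable set (-1.2500, 0).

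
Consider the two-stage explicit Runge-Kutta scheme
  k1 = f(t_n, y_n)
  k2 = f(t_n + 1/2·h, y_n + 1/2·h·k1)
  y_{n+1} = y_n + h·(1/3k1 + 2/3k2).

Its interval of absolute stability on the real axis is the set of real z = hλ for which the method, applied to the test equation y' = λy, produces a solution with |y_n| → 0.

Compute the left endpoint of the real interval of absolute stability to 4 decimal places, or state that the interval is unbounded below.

left endpoint -3.0000.

On y'=λy, z=hλ:
  k1=λy_n ⇒ h·k1=z·y_n;  k2=λ(1+1/2z)y_n ⇒ h·k2=z(1+1/2z)y_n
  y_{n+1}/y_n = 1 + 1/3z + 2/3z(1+1/2z) = 1 + z + 1/3z²
  ⇒ R(z) = 1 + z + 1/3z².

Boundary: |R(x)|=1, x<0.
x=-0.44: |R|=0.6245
R=1: x+1/3x²=0 ⇒ x=−3=-3.0000; min R=1−1/(4·1/3)=0.2500>−1
Confirm numerically:
  x=-2.625: |R|=0.67188 <1
  x=-1.947: |R|=0.31660 <1
  x=-1.946: |R|=0.31631 <1
  x=-3.453: |R|=1.52140 >1
  x=-3.254: |R|=1.27551 >1
  x=-3.048: |R|=1.04877 >1
Interval (-3.0000, 0).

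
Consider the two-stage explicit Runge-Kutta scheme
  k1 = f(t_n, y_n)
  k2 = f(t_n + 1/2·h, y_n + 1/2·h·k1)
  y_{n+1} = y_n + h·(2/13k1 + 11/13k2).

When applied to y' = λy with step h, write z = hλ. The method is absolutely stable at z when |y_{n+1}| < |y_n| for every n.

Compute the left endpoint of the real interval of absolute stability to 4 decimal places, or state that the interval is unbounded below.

Test eqn y'=λy, z=hλ:
  k1=λy_n ⇒ h·k1=z·y_n;  k2=λ(1+1/2z)y_n ⇒ h·k2=z(1+1/2z)y_n
  y_{n+1}/y_n = 1 + 2/13z + 11/13z(1+1/2z) = 1 + z + 11/26z²
  so R(z) = 1 + z + 11/26z².

Solve |R(x)|<1 on ℝ⁻.
x=-0.61: |R|=0.5474
R=1: x+11/26x²=0 ⇒ x=−26/11=-2.3636; min R=1−1/(4·11/26)=0.4091>−1
Confirm numerically:
  x=-2.294: |R|=0.93242 <1
  x=-2.119: |R|=0.78068 <1
  x=-1.853: |R|=0.59968 <1
  x=-1.707: |R|=0.52578 <1
  x=-2.637: |R|=1.30498 >1
  x=-2.628: |R|=1.29393 >1
Interval (-2.3636, 0).

left endpoint -2.3636.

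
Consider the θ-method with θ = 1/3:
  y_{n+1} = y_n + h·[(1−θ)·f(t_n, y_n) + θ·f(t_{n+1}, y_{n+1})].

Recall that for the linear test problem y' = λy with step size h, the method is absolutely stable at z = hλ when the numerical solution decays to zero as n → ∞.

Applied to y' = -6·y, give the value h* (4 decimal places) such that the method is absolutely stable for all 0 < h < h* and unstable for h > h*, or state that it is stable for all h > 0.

(-6.0000,0); λ=-6 ⇒ h* = (6)/6 = 1.0000.

On y'=λy, z=hλ:
  y_{n+1} = y_n + z·[2/3·y_n + 1/3·y_{n+1}] ⇒ (1 − 1/3z)y_{n+1} = (1 + 2/3z)y_n
  so R(z) = (1 + 2/3z)/(1 − 1/3z).

Need |R(x)|<1, x<0.
x=-0.52: |R|=0.5568
R=−1: 1+2/3x = −1+1/3x ⇒ -1/3x=2 ⇒ x=2/(-1/3)=-6.0000
Confirm numerically:
  x=-5.606: |R|=0.95422 <1
  x=-4.850: |R|=0.85350 <1
  x=-3.035: |R|=0.50870 <1
  x=-2.702: |R|=0.42161 <1
  x=-6.400: |R|=1.04255 >1
  x=-6.048: |R|=1.00531 >1
Interval (-6.0000, 0).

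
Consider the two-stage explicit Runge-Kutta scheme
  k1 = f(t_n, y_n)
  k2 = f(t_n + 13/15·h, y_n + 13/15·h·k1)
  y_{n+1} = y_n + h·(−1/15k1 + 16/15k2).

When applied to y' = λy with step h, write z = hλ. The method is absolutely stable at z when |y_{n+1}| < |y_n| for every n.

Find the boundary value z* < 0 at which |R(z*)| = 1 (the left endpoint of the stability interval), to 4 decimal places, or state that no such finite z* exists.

left endpoint -1.0817.

On y'=λy, z=hλ:
  k1=λy_n ⇒ h·k1=z·y_n;  k2=λ(1+13/15z)y_n ⇒ h·k2=z(1+13/15z)y_n
  y_{n+1}/y_n = 1 − 1/15z + 16/15z(1+13/15z) = 1 + z + 208/225z²
  R(z) = 1 + z + 208/225z².

Solve |R(x)|<1 on ℝ⁻.
x=-0.4: |R|=0.7479
R=1: x+208/225x²=0 ⇒ x=−225/208=-1.0817; min R=1−1/(4·208/225)=0.7296>−1
Confirm numerically:
  x=-0.866: |R|=0.82729 <1
  x=-0.761: |R|=0.77437 <1
  x=-0.670: |R|=0.74498 <1
  x=-0.558: |R|=0.72984 <1
  x=-1.336: |R|=1.31404 >1
  x=-1.311: |R|=1.27786 >1
Stable set (-1.0817, 0).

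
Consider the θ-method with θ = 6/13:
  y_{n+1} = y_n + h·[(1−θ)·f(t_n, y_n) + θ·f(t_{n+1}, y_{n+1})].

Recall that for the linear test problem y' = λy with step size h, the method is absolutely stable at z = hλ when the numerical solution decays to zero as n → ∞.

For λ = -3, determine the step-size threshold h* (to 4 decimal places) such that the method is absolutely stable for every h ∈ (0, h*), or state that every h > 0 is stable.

(-26.0000,0); λ=-3 ⇒ h* = (26)/3 = 8.6667.

On y'=λy, z=hλ:
  y_{n+1} = y_n + z·[7/13·y_n + 6/13·y_{n+1}] ⇒ (1 − 6/13z)y_{n+1} = (1 + 7/13z)y_n
  so R(z) = (1 + 7/13z)/(1 − 6/13z).

Boundary: |R(x)|=1, x<0.
x=-0.97: |R|=0.3300
R=−1: 1+7/13x = −1+6/13x ⇒ -1/13x=2 ⇒ x=2/(-1/13)=-26.0000
Confirm numerically:
  x=-25.443: |R|=0.99664 <1
  x=-24.122: |R|=0.98809 <1
  x=-12.905: |R|=0.85519 <1
  x=-26.595: |R|=1.00345 >1
  x=-26.187: |R|=1.00110 >1
So |R|<1 on (-26.0000, 0).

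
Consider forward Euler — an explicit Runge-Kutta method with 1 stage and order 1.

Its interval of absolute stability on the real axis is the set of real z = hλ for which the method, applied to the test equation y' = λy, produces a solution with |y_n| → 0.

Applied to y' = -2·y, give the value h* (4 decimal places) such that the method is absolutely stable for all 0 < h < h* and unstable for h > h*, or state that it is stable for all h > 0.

(-2.0000,0); λ=-2 ⇒ h* = 1.0000.

On y'=λy, z=hλ:
  order 1, 1-stage ⇒ R(z)=1+z
  (e.g. R(-1.06)=-0.06000, |R|=0.06000)

Find x<0 with |R(x)|<1.
x=-1.06: |R|=0.0600
|R(-2.23)|=1.2300 |R(-1.96)|=0.9600 |R(-1.63)|=0.6300
Bisect:
  x_lo=-2.5979 |R|=1.5979  x_hi=-0.3600 |R|=0.6400
  mid=-1.47895 |R|=0.47895 →hi
  mid=-2.03843 |R|=1.03843 →lo
  mid=-1.75869 |R|=0.75869 →hi
  mid=-1.89856 |R|=0.89856 →hi
  mid=-1.96850 |R|=0.96850 →hi
  mid=-2.00346 |R|=1.00346 →lo
  mid=-1.98598 |R|=0.98598 →hi
  mid=-1.99472 |R|=0.99472 →hi
  ...
  [-2.00005,-1.99991] ⇒ x*=-2.0000
So |R|<1 on (-2.0000, 0).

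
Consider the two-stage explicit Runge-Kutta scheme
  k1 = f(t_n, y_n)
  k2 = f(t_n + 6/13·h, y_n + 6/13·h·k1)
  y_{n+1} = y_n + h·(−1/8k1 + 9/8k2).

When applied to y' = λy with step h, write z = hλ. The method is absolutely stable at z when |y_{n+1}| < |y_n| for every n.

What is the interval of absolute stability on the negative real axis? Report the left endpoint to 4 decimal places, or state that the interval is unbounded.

z∈(-1.9259,0).

On y'=λy, z=hλ:
  k1=λy_n ⇒ h·k1=z·y_n;  k2=λ(1+6/13z)y_n ⇒ h·k2=z(1+6/13z)y_n
  y_{n+1}/y_n = 1 − 1/8z + 9/8z(1+6/13z) = 1 + z + 27/52z²
  so R(z) = 1 + z + 27/52z².

Need |R(x)|<1, x<0.
x=-1.16: |R|=0.5387
R=1: x+27/52x²=0 ⇒ x=−52/27=-1.9259; min R=1−1/(4·27/52)=0.5185>−1
Confirm numerically:
  x=-1.197: |R|=0.54696 <1
  x=-1.056: |R|=0.52301 <1
  x=-0.848: |R|=0.52538 <1
  x=-0.783: |R|=0.53533 <1
  x=-2.458: |R|=1.67907 >1
  x=-2.212: |R|=1.32857 >1
  x=-2.179: |R|=1.28633 >1
So |R|<1 on (-1.9259, 0).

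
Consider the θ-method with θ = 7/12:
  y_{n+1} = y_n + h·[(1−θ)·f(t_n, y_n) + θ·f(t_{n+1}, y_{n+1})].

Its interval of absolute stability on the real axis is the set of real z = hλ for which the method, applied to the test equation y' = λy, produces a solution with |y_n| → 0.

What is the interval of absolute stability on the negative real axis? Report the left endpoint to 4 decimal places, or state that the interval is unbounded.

interval (−∞, 0).

On y'=λy, z=hλ:
  y_{n+1} = y_n + z·[5/12·y_n + 7/12·y_{n+1}] ⇒ (1 − 7/12z)y_{n+1} = (1 + 5/12z)y_n
  ⇒ R(z) = (1 + 5/12z)/(1 − 7/12z).

Boundary: |R(x)|=1, x<0.
x=-0.34: |R|=0.7163
x=-2: |R|=0.0769
x=-10: |R|=0.4634
x=-100: |R|=0.6854
θ=7/12≥1/2 ⇒ |1+5/12x|<|1−7/12x| ∀x<0 ⇒ stable on all of ℝ⁻.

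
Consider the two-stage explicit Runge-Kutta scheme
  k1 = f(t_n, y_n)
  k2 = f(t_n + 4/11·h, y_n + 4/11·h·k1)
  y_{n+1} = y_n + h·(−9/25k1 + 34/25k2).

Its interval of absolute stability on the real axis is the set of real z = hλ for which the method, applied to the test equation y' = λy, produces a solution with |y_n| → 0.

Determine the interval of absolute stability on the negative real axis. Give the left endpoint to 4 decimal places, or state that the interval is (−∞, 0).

(-2.0221, 0).

With y'=λy (z=hλ):
  k1=λy_n ⇒ h·k1=z·y_n;  k2=λ(1+4/11z)y_n ⇒ h·k2=z(1+4/11z)y_n
  y_{n+1}/y_n = 1 − 9/25z + 34/25z(1+4/11z) = 1 + z + 136/275z²
  Hence R(z) = 1 + z + 136/275z².

Find x<0 with |R(x)|<1.
x=-1.37: |R|=0.5582
R=1: x+136/275x²=0 ⇒ x=−275/136=-2.0221; min R=1−1/(4·136/275)=0.4945>−1
Confirm numerically:
  x=-1.371: |R|=0.55857 <1
  x=-1.225: |R|=0.51713 <1
  x=-0.964: |R|=0.49558 <1
  x=-2.508: |R|=1.60272 >1
  x=-2.402: |R|=1.45133 >1
  x=-2.138: |R|=1.12259 >1
Stable set (-2.0221, 0).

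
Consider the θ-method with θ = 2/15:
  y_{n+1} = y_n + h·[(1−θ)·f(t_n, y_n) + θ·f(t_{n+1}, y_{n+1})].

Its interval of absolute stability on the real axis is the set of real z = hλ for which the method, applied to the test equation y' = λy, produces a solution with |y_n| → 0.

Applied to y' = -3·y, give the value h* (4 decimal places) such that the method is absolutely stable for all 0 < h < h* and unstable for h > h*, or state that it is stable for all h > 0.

With y'=λy (z=hλ):
  y_{n+1} = y_n + z·[13/15·y_n + 2/15·y_{n+1}] ⇒ (1 − 2/15z)y_{n+1} = (1 + 13/15z)y_n
  R(z) = (1 + 13/15z)/(1 − 2/15z).

Find x<0 with |R(x)|<1.
x=-0.87: |R|=0.2204
R=−1: 1+13/15x = −1+2/15x ⇒ -11/15x=2 ⇒ x=2/(-11/15)=-2.7273
Confirm numerically:
  x=-2.225: |R|=0.71594 <1
  x=-1.884: |R|=0.50575 <1
  x=-1.610: |R|=0.32547 <1
  x=-1.377: |R|=0.16340 <1
  x=-3.318: |R|=1.30033 >1
  x=-3.166: |R|=1.22623 >1
  x=-2.822: |R|=1.05047 >1
So |R|<1 on (-2.7273, 0).

(-2.7273,0); λ=-3 ⇒ h* = (30/11)/3 = 0.9091.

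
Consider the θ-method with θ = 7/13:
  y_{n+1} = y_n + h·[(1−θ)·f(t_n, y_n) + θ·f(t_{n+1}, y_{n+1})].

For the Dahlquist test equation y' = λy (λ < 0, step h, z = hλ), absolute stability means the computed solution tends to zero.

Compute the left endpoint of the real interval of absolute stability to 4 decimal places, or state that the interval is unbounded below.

Test eqn y'=λy, z=hλ:
  y_{n+1} = y_n + z·[6/13·y_n + 7/13·y_{n+1}] ⇒ (1 − 7/13z)y_{n+1} = (1 + 6/13z)y_n
  R(z) = (1 + 6/13z)/(1 − 7/13z).

Need |R(x)|<1, x<0.
x=-1.22: |R|=0.2637
x=-2: |R|=0.0370
x=-10: |R|=0.5663
x=-100: |R|=0.8233
θ=7/13≥1/2 ⇒ |1+6/13x|<|1−7/13x| ∀x<0 ⇒ stable on all of ℝ⁻.

interval (−∞, 0).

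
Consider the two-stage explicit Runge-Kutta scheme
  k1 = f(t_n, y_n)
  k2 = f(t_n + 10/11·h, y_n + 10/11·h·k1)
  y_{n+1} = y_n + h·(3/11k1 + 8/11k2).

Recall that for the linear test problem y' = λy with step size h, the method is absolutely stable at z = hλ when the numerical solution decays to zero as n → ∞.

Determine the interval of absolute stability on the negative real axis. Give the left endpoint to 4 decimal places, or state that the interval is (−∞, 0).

z∈(-1.5125,0).

Test eqn y'=λy, z=hλ:
  k1=λy_n ⇒ h·k1=z·y_n;  k2=λ(1+10/11z)y_n ⇒ h·k2=z(1+10/11z)y_n
  y_{n+1}/y_n = 1 + 3/11z + 8/11z(1+10/11z) = 1 + z + 80/121z²
  ⇒ R(z) = 1 + z + 80/121z².

Need |R(x)|<1, x<0.
x=-1.38: |R|=0.8791
R=1: x+80/121x²=0 ⇒ x=−121/80=-1.5125; min R=1−1/(4·80/121)=0.6219>−1
Confirm numerically:
  x=-1.076: |R|=0.68947 <1
  x=-1.062: |R|=0.68368 <1
  x=-0.977: |R|=0.65409 <1
  x=-0.815: |R|=0.62416 <1
  x=-1.757: |R|=1.28402 >1
  x=-1.611: |R|=1.10491 >1
So |R|<1 on (-1.5125, 0).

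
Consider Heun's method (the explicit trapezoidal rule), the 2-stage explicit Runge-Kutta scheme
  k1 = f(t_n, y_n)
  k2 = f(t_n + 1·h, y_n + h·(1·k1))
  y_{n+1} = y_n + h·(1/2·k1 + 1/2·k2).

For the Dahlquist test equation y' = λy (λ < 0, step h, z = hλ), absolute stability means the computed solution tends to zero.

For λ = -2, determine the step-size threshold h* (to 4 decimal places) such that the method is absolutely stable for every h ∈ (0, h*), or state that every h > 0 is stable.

On y'=λy, z=hλ:
  order 2, 2-stage ⇒ R(z)=1+z+z^2/2
  (e.g. R(-1.34)=0.55780, |R|=0.55780)

Boundary: |R(x)|=1, x<0.
x=-1.34: |R|=0.5578
|R(-1.75)|=0.7812 |R(-0.88)|=0.5072 |R(-0.8)|=0.5200
Bisect:
  x_lo=-2.8189 |R|=2.1543  x_hi=-0.0609 |R|=0.9410
  mid=-1.43990 |R|=0.59676 →hi
  mid=-2.12942 |R|=1.13779 →lo
  mid=-1.78466 |R|=0.80785 →hi
  mid=-1.95704 |R|=0.95796 →hi
  mid=-2.04323 |R|=1.04416 →lo
  mid=-2.00013 |R|=1.00013 →lo
  mid=-1.97859 |R|=0.97882 →hi
  ...
  [-2.00013,-1.99997] ⇒ x*=-2.0000
Stable set (-2.0000, 0).

(-2.0000,0); λ=-2 ⇒ h* = 1.0000.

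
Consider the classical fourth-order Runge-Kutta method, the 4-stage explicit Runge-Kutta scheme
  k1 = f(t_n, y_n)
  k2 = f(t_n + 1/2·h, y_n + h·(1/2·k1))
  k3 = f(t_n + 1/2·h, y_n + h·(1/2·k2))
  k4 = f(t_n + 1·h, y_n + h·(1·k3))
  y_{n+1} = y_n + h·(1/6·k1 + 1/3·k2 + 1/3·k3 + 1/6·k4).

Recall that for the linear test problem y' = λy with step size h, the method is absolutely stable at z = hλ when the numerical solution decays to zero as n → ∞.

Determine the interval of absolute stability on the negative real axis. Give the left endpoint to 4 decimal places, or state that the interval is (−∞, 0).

(-2.7853, 0).

With y'=λy (z=hλ):
  order 4, 4-stage ⇒ R(z)=1+z+z^2/2+z^3/6+z^4/24
  (e.g. R(-0.9)=0.41084, |R|=0.41084)

Boundary: |R(x)|=1, x<0.
x=-0.9: |R|=0.4108
|R(-2.91)|=1.2049 |R(-1.48)|=0.2748 |R(-1.01)|=0.3717
Bisect:
  x_lo=-3.5495 |R|=2.9104  x_hi=-0.2730 |R|=0.7611
  mid=-1.91123 |R|=0.30757 →hi
  mid=-2.73035 |R|=0.92027 →hi
  mid=-3.13991 |R|=1.68022 →lo
  mid=-2.93513 |R|=1.25043 →lo
  mid=-2.83274 |R|=1.07392 →lo
  mid=-2.78154 |R|=0.99436 →hi
  mid=-2.80714 |R|=1.03344 →lo
  mid=-2.79434 |R|=1.01373 →lo
  ...
  [-2.78534,-2.78514] ⇒ x*=-2.7853
Stable set (-2.7853, 0).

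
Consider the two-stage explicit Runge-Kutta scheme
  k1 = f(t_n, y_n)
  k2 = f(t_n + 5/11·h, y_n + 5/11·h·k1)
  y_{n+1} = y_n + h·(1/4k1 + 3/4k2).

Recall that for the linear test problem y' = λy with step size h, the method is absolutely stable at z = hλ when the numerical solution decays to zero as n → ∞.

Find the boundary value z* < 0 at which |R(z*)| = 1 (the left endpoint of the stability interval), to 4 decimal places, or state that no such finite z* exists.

Set f=λy, z=hλ:
  k1=λy_n ⇒ h·k1=z·y_n;  k2=λ(1+5/11z)y_n ⇒ h·k2=z(1+5/11z)y_n
  y_{n+1}/y_n = 1 + 1/4z + 3/4z(1+5/11z) = 1 + z + 15/44z²
  ⇒ R(z) = 1 + z + 15/44z².

Need |R(x)|<1, x<0.
x=-0.99: |R|=0.3441
R=1: x+15/44x²=0 ⇒ x=−44/15=-2.9333; min R=1−1/(4·15/44)=0.2667>−1
Confirm numerically:
  x=-2.591: |R|=0.69762 <1
  x=-2.564: |R|=0.67717 <1
  x=-2.186: |R|=0.44307 <1
  x=-1.519: |R|=0.26760 <1
  x=-3.497: |R|=1.67198 >1
  x=-3.062: |R|=1.13431 >1
So |R|<1 on (-2.9333, 0).

left endpoint -2.9333.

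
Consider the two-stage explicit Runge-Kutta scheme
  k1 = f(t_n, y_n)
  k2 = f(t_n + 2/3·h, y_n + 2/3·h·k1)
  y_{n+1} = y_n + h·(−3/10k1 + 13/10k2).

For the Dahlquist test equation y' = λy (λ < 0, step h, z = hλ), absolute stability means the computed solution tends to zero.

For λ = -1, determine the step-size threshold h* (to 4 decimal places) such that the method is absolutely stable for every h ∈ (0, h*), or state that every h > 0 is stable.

With y'=λy (z=hλ):
  k1=λy_n ⇒ h·k1=z·y_n;  k2=λ(1+2/3z)y_n ⇒ h·k2=z(1+2/3z)y_n
  y_{n+1}/y_n = 1 − 3/10z + 13/10z(1+2/3z) = 1 + z + 13/15z²
  R(z) = 1 + z + 13/15z².

Find x<0 with |R(x)|<1.
x=-1.28: |R|=1.1399
R=1: x+13/15x²=0 ⇒ x=−15/13=-1.1538; min R=1−1/(4·13/15)=0.7115>−1
Confirm numerically:
  x=-0.846: |R|=0.77429 <1
  x=-0.781: |R|=0.74763 <1
  x=-0.647: |R|=0.71579 <1
  x=-0.534: |R|=0.71314 <1
  x=-1.750: |R|=1.90417 >1
  x=-1.720: |R|=1.84395 >1
  x=-1.190: |R|=1.03729 >1
Stable set (-1.1538, 0).

(-1.1538,0); λ=-1 ⇒ h* = (15/13)/1 = 1.1538.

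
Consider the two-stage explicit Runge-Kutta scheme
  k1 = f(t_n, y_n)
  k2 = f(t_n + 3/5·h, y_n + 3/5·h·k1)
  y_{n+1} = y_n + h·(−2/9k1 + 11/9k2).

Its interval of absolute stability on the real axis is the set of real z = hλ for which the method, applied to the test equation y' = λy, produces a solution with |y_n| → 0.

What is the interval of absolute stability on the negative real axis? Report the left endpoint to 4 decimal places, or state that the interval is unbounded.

Set f=λy, z=hλ:
  k1=λy_n ⇒ h·k1=z·y_n;  k2=λ(1+3/5z)y_n ⇒ h·k2=z(1+3/5z)y_n
  y_{n+1}/y_n = 1 − 2/9z + 11/9z(1+3/5z) = 1 + z + 11/15z²
  R(z) = 1 + z + 11/15z².

Solve |R(x)|<1 on ℝ⁻.
x=-1.03: |R|=0.7480
R=1: x+11/15x²=0 ⇒ x=−15/11=-1.3636; min R=1−1/(4·11/15)=0.6591>−1
Confirm numerically:
  x=-1.228: |R|=0.87785 <1
  x=-0.951: |R|=0.71223 <1
  x=-0.595: |R|=0.66462 <1
  x=-1.955: |R|=1.84782 >1
  x=-1.841: |R|=1.64447 >1
  x=-1.594: |R|=1.26928 >1
Stable set (-1.3636, 0).

z∈(-1.3636,0).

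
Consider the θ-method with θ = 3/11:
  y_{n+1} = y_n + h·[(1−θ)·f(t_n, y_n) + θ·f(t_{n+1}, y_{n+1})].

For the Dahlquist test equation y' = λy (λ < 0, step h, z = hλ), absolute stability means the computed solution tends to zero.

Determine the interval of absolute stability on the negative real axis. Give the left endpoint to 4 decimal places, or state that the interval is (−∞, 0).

Set f=λy, z=hλ:
  y_{n+1} = y_n + z·[8/11·y_n + 3/11·y_{n+1}] ⇒ (1 − 3/11z)y_{n+1} = (1 + 8/11z)y_n
  so R(z) = (1 + 8/11z)/(1 − 3/11z).

Find x<0 with |R(x)|<1.
x=-1.51: |R|=0.0695
R=−1: 1+8/11x = −1+3/11x ⇒ -5/11x=2 ⇒ x=2/(-5/11)=-4.4000
Confirm numerically:
  x=-4.183: |R|=0.95393 <1
  x=-3.472: |R|=0.78334 <1
  x=-2.453: |R|=0.46974 <1
  x=-1.907: |R|=0.25453 <1
  x=-4.981: |R|=1.11198 >1
  x=-4.880: |R|=1.09360 >1
Interval (-4.4000, 0).

(-4.4000, 0).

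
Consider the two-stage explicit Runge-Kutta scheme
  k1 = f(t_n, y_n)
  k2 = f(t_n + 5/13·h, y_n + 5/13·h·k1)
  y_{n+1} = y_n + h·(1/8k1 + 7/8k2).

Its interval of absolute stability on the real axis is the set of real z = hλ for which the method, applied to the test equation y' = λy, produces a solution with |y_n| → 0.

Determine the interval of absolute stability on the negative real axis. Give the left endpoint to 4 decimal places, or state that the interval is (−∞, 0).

On y'=λy, z=hλ:
  k1=λy_n ⇒ h·k1=z·y_n;  k2=λ(1+5/13z)y_n ⇒ h·k2=z(1+5/13z)y_n
  y_{n+1}/y_n = 1 + 1/8z + 7/8z(1+5/13z) = 1 + z + 35/104z²
  Hence R(z) = 1 + z + 35/104z².

Boundary: |R(x)|=1, x<0.
x=-0.89: |R|=0.3766
R=1: x+35/104x²=0 ⇒ x=−104/35=-2.9714; min R=1−1/(4·35/104)=0.2571>−1
Confirm numerically:
  x=-2.447: |R|=0.56813 <1
  x=-2.293: |R|=0.47647 <1
  x=-1.634: |R|=0.26454 <1
  x=-1.523: |R|=0.25761 <1
  x=-3.335: |R|=1.40806 >1
  x=-3.310: |R|=1.37715 >1
Stable set (-2.9714, 0).

(-2.9714, 0).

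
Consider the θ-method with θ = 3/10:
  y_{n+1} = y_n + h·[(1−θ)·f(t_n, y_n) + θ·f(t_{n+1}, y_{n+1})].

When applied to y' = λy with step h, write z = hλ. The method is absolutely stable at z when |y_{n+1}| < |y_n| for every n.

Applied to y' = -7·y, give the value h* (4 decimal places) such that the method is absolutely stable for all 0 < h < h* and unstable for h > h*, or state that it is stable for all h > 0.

Set f=λy, z=hλ:
  y_{n+1} = y_n + z·[7/10·y_n + 3/10·y_{n+1}] ⇒ (1 − 3/10z)y_{n+1} = (1 + 7/10z)y_n
  R(z) = (1 + 7/10z)/(1 − 3/10z).

Find x<0 with |R(x)|<1.
x=-0.43: |R|=0.6191
R=−1: 1+7/10x = −1+3/10x ⇒ -2/5x=2 ⇒ x=2/(-2/5)=-5.0000
Confirm numerically:
  x=-4.215: |R|=0.86134 <1
  x=-4.030: |R|=0.82435 <1
  x=-3.194: |R|=0.63109 <1
  x=-2.506: |R|=0.43053 <1
  x=-5.314: |R|=1.04842 >1
  x=-5.254: |R|=1.03944 >1
  x=-5.121: |R|=1.01908 >1
Stable set (-5.0000, 0).

(-5.0000,0); λ=-7 ⇒ h* = (5)/7 = 0.7143.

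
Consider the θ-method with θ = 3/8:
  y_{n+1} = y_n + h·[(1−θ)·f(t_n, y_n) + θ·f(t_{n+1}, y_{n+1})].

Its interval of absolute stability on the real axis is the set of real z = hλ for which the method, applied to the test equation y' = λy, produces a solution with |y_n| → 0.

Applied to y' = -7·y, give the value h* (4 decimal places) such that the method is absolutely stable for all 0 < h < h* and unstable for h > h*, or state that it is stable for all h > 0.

(-8.0000,0); λ=-7 ⇒ h* = (8)/7 = 1.1429.

With y'=λy (z=hλ):
  y_{n+1} = y_n + z·[5/8·y_n + 3/8·y_{n+1}] ⇒ (1 − 3/8z)y_{n+1} = (1 + 5/8z)y_n
  Hence R(z) = (1 + 5/8z)/(1 − 3/8z).

Boundary: |R(x)|=1, x<0.
x=-0.62: |R|=0.4970
R=−1: 1+5/8x = −1+3/8x ⇒ -1/4x=2 ⇒ x=2/(-1/4)=-8.0000
Confirm numerically:
  x=-7.764: |R|=0.98492 <1
  x=-3.966: |R|=0.59453 <1
  x=-3.209: |R|=0.45640 <1
  x=-8.522: |R|=1.03110 >1
  x=-8.400: |R|=1.02410 >1
  x=-8.335: |R|=1.02030 >1
So |R|<1 on (-8.0000, 0).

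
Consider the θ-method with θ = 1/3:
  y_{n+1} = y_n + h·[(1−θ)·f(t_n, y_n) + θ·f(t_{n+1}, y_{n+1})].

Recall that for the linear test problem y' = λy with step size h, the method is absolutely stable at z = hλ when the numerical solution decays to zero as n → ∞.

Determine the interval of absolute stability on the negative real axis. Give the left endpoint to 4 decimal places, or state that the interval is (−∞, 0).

On y'=λy, z=hλ:
  y_{n+1} = y_n + z·[2/3·y_n + 1/3·y_{n+1}] ⇒ (1 − 1/3z)y_{n+1} = (1 + 2/3z)y_n
  R(z) = (1 + 2/3z)/(1 − 1/3z).

Solve |R(x)|<1 on ℝ⁻.
x=-1.33: |R|=0.0785
R=−1: 1+2/3x = −1+1/3x ⇒ -1/3x=2 ⇒ x=2/(-1/3)=-6.0000
Confirm numerically:
  x=-3.563: |R|=0.62868 <1
  x=-3.515: |R|=0.61857 <1
  x=-3.298: |R|=0.57097 <1
  x=-3.116: |R|=0.52845 <1
  x=-6.298: |R|=1.03205 >1
  x=-6.082: |R|=1.00903 >1
  x=-6.071: |R|=1.00783 >1
Stable set (-6.0000, 0).

(-6.0000, 0).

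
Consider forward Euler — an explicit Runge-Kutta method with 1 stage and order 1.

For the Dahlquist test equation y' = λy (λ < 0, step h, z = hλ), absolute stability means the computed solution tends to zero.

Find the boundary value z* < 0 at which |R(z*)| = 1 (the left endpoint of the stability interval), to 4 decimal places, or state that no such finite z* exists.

On y'=λy, z=hλ:
  order 1, 1-stage ⇒ R(z)=1+z
  (e.g. R(-1.34)=-0.34000, |R|=0.34000)

Find x<0 with |R(x)|<1.
x=-1.34: |R|=0.3400
|R(-1.76)|=0.7600 |R(-1.68)|=0.6800 |R(-0.52)|=0.4800
Bisect:
  x_lo=-2.7925 |R|=1.7925  x_hi=-0.0875 |R|=0.9125
  mid=-1.44003 |R|=0.44003 →hi
  mid=-2.11629 |R|=1.11629 →lo
  mid=-1.77816 |R|=0.77816 →hi
  mid=-1.94722 |R|=0.94722 →hi
  mid=-2.03175 |R|=1.03175 →lo
  mid=-1.98949 |R|=0.98949 →hi
  mid=-2.01062 |R|=1.01062 →lo
  mid=-2.00005 |R|=1.00005 →lo
  ...
  [-2.00005,-1.99989] ⇒ x*=-2.0000
So |R|<1 on (-2.0000, 0).

left endpoint -2.0000.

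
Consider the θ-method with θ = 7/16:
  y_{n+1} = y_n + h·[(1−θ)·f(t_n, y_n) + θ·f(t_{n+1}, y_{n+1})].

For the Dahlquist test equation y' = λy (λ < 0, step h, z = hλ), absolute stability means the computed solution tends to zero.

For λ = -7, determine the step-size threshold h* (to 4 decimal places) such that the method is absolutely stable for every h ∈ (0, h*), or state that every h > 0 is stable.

(-16.0000,0); λ=-7 ⇒ h* = (16)/7 = 2.2857.

With y'=λy (z=hλ):
  y_{n+1} = y_n + z·[9/16·y_n + 7/16·y_{n+1}] ⇒ (1 − 7/16z)y_{n+1} = (1 + 9/16z)y_n
  so R(z) = (1 + 9/16z)/(1 − 7/16z).

Need |R(x)|<1, x<0.
x=-1.53: |R|=0.0835
R=−1: 1+9/16x = −1+7/16x ⇒ -1/8x=2 ⇒ x=2/(-1/8)=-16.0000
Confirm numerically:
  x=-12.211: |R|=0.92532 <1
  x=-10.573: |R|=0.87941 <1
  x=-6.516: |R|=0.69214 <1
  x=-16.363: |R|=1.00556 >1
  x=-16.291: |R|=1.00448 >1
Stable set (-16.0000, 0).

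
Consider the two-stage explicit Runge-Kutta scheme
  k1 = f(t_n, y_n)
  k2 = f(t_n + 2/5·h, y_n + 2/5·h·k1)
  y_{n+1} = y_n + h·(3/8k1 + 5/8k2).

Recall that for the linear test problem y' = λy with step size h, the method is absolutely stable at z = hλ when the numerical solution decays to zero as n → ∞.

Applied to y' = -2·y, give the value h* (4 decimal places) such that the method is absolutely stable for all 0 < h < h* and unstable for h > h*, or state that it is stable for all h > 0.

(-4.0000,0); λ=-2 ⇒ h* = (4)/2 = 2.0000.

Test eqn y'=λy, z=hλ:
  k1=λy_n ⇒ h·k1=z·y_n;  k2=λ(1+2/5z)y_n ⇒ h·k2=z(1+2/5z)y_n
  y_{n+1}/y_n = 1 + 3/8z + 5/8z(1+2/5z) = 1 + z + 1/4z²
  ⇒ R(z) = 1 + z + 1/4z².

Boundary: |R(x)|=1, x<0.
x=-1.46: |R|=0.0729
R=1: x+1/4x²=0 ⇒ x=−4=-4.0000; min R=1−1/(4·1/4)=0.0000>−1
Confirm numerically:
  x=-3.944: |R|=0.94478 <1
  x=-3.781: |R|=0.79299 <1
  x=-3.417: |R|=0.50197 <1
  x=-3.037: |R|=0.26884 <1
  x=-4.479: |R|=1.53636 >1
  x=-4.284: |R|=1.30416 >1
  x=-4.179: |R|=1.18701 >1
Interval (-4.0000, 0).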